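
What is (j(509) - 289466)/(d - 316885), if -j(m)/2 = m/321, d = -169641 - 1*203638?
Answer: 23229901/55385661 ≈ 0.41942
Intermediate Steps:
d = -373279 (d = -169641 - 203638 = -373279)
j(m) = -2*m/321
(j(509) - 289466)/(d - 316885) = (-2/321*509 - 289466)/(-373279 - 316885) = (-1018/321 - 289466)/(-690164) = -92919604/321*(-1/690164) = 23229901/55385661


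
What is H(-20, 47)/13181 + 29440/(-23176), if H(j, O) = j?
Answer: -48564020/38185357 ≈ -1.2718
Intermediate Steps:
H(-20, 47)/13181 + 29440/(-23176) = -20/13181 + 29440/(-23176) = -20*1/13181 + 29440*(-1/23176) = -20/13181 - 3680/2897 = -48564020/38185357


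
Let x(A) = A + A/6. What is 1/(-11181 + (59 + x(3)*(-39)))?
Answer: -2/22517 ≈ -8.8822e-5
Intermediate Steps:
x(A) = 7*A/6 (x(A) = A + A*(⅙) = A + A/6 = 7*A/6)
1/(-11181 + (59 + x(3)*(-39))) = 1/(-11181 + (59 + ((7/6)*3)*(-39))) = 1/(-11181 + (59 + (7/2)*(-39))) = 1/(-11181 + (59 - 273/2)) = 1/(-11181 - 155/2) = 1/(-22517/2) = -2/22517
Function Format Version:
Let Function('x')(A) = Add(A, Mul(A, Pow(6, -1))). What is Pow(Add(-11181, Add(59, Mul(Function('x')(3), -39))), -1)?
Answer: Rational(-2, 22517) ≈ -8.8822e-5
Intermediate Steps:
Function('x')(A) = Mul(Rational(7, 6), A) (Function('x')(A) = Add(A, Mul(A, Rational(1, 6))) = Add(A, Mul(Rational(1, 6), A)) = Mul(Rational(7, 6), A))
Pow(Add(-11181, Add(59, Mul(Function('x')(3), -39))), -1) = Pow(Add(-11181, Add(59, Mul(Mul(Rational(7, 6), 3), -39))), -1) = Pow(Add(-11181, Add(59, Mul(Rational(7, 2), -39))), -1) = Pow(Add(-11181, Add(59, Rational(-273, 2))), -1) = Pow(Add(-11181, Rational(-155, 2)), -1) = Pow(Rational(-22517, 2), -1) = Rational(-2, 22517)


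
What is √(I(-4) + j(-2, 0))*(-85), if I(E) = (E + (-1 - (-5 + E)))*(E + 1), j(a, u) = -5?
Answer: -85*I*√17 ≈ -350.46*I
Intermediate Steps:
I(E) = 4 + 4*E (I(E) = (E + (-1 + (5 - E)))*(1 + E) = (E + (4 - E))*(1 + E) = 4*(1 + E) = 4 + 4*E)
√(I(-4) + j(-2, 0))*(-85) = √((4 + 4*(-4)) - 5)*(-85) = √((4 - 16) - 5)*(-85) = √(-12 - 5)*(-85) = √(-17)*(-85) = (I*√17)*(-85) = -85*I*√17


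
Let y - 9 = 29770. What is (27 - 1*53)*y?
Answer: -774254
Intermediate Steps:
y = 29779 (y = 9 + 29770 = 29779)
(27 - 1*53)*y = (27 - 1*53)*29779 = (27 - 53)*29779 = -26*29779 = -774254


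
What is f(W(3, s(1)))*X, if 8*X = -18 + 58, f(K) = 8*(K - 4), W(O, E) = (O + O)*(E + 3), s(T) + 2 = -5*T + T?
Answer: -880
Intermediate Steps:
s(T) = -2 - 4*T (s(T) = -2 + (-5*T + T) = -2 - 4*T)
W(O, E) = 2*O*(3 + E) (W(O, E) = (2*O)*(3 + E) = 2*O*(3 + E))
f(K) = -32 + 8*K (f(K) = 8*(-4 + K) = -32 + 8*K)
X = 5 (X = (-18 + 58)/8 = (⅛)*40 = 5)
f(W(3, s(1)))*X = (-32 + 8*(2*3*(3 + (-2 - 4*1))))*5 = (-32 + 8*(2*3*(3 + (-2 - 4))))*5 = (-32 + 8*(2*3*(3 - 6)))*5 = (-32 + 8*(2*3*(-3)))*5 = (-32 + 8*(-18))*5 = (-32 - 144)*5 = -176*5 = -880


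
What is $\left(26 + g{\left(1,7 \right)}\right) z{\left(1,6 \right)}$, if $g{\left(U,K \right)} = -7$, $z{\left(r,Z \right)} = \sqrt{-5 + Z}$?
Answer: $19$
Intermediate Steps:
$\left(26 + g{\left(1,7 \right)}\right) z{\left(1,6 \right)} = \left(26 - 7\right) \sqrt{-5 + 6} = 19 \sqrt{1} = 19 \cdot 1 = 19$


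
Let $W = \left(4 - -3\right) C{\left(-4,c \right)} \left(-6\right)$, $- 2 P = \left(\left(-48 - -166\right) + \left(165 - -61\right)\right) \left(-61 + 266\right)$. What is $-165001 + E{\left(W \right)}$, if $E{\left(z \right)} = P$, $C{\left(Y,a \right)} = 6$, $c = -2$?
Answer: $-200261$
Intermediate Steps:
$P = -35260$ ($P = - \frac{\left(\left(-48 - -166\right) + \left(165 - -61\right)\right) \left(-61 + 266\right)}{2} = - \frac{\left(\left(-48 + 166\right) + \left(165 + 61\right)\right) 205}{2} = - \frac{\left(118 + 226\right) 205}{2} = - \frac{344 \cdot 205}{2} = \left(- \frac{1}{2}\right) 70520 = -35260$)
$W = -252$ ($W = \left(4 - -3\right) 6 \left(-6\right) = \left(4 + 3\right) 6 \left(-6\right) = 7 \cdot 6 \left(-6\right) = 42 \left(-6\right) = -252$)
$E{\left(z \right)} = -35260$
$-165001 + E{\left(W \right)} = -165001 - 35260 = -200261$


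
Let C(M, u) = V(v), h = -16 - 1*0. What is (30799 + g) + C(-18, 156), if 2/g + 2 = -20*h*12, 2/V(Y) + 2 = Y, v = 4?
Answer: 59105201/1919 ≈ 30800.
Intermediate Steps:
V(Y) = 2/(-2 + Y)
h = -16 (h = -16 + 0 = -16)
C(M, u) = 1 (C(M, u) = 2/(-2 + 4) = 2/2 = 2*(½) = 1)
g = 1/1919 (g = 2/(-2 - 20*(-16)*12) = 2/(-2 + 320*12) = 2/(-2 + 3840) = 2/3838 = 2*(1/3838) = 1/1919 ≈ 0.00052110)
(30799 + g) + C(-18, 156) = (30799 + 1/1919) + 1 = 59103282/1919 + 1 = 59105201/1919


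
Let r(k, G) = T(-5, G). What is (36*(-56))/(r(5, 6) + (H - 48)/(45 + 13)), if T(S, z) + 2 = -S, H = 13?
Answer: -116928/139 ≈ -841.21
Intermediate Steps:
T(S, z) = -2 - S
r(k, G) = 3 (r(k, G) = -2 - 1*(-5) = -2 + 5 = 3)
(36*(-56))/(r(5, 6) + (H - 48)/(45 + 13)) = (36*(-56))/(3 + (13 - 48)/(45 + 13)) = -2016/(3 - 35/58) = -2016/139/58 = -2016*58/139 = -116928/139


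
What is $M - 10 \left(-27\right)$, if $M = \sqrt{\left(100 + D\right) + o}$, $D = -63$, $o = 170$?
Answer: $270 + 3 \sqrt{23} \approx 284.39$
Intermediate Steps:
$M = 3 \sqrt{23}$ ($M = \sqrt{\left(100 - 63\right) + 170} = \sqrt{37 + 170} = \sqrt{207} = 3 \sqrt{23} \approx 14.387$)
$M - 10 \left(-27\right) = 3 \sqrt{23} - 10 \left(-27\right) = 3 \sqrt{23} - -270 = 3 \sqrt{23} + 270 = 270 + 3 \sqrt{23}$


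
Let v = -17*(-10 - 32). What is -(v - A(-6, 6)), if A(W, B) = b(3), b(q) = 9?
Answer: -705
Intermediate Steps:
A(W, B) = 9
v = 714 (v = -17*(-42) = 714)
-(v - A(-6, 6)) = -(714 - 1*9) = -(714 - 9) = -1*705 = -705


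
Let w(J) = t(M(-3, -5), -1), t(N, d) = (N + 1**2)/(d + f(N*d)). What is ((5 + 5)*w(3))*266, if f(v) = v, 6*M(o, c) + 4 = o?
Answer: -2660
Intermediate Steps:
M(o, c) = -2/3 + o/6
t(N, d) = (1 + N)/(d + N*d) (t(N, d) = (N + 1**2)/(d + N*d) = (N + 1)/(d + N*d) = (1 + N)/(d + N*d))
w(J) = -1 (w(J) = 1/(-1) = -1)
((5 + 5)*w(3))*266 = ((5 + 5)*(-1))*266 = (10*(-1))*266 = -10*266 = -2660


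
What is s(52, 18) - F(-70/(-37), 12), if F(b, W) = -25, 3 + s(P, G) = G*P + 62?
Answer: 1020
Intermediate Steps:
s(P, G) = 59 + G*P (s(P, G) = -3 + (G*P + 62) = -3 + (62 + G*P) = 59 + G*P)
s(52, 18) - F(-70/(-37), 12) = (59 + 18*52) - 1*(-25) = (59 + 936) + 25 = 995 + 25 = 1020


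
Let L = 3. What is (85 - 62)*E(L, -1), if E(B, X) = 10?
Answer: 230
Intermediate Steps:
(85 - 62)*E(L, -1) = (85 - 62)*10 = 23*10 = 230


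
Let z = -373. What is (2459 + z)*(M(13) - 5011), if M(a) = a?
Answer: -10425828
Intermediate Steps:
(2459 + z)*(M(13) - 5011) = (2459 - 373)*(13 - 5011) = 2086*(-4998) = -10425828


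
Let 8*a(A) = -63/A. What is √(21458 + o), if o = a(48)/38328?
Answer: √56040116542549/51104 ≈ 146.49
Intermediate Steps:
a(A) = -63/(8*A) (a(A) = (-63/A)/8 = -63/(8*A))
o = -7/1635328 (o = -63/8/48/38328 = -63/8*1/48*(1/38328) = -21/128*1/38328 = -7/1635328 ≈ -4.2805e-6)
√(21458 + o) = √(21458 - 7/1635328) = √(35090868217/1635328) = √56040116542549/51104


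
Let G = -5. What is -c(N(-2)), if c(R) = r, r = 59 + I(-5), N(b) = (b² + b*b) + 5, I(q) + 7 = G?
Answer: -47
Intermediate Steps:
I(q) = -12 (I(q) = -7 - 5 = -12)
N(b) = 5 + 2*b² (N(b) = (b² + b²) + 5 = 2*b² + 5 = 5 + 2*b²)
r = 47 (r = 59 - 12 = 47)
c(R) = 47
-c(N(-2)) = -1*47 = -47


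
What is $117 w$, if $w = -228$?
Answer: $-26676$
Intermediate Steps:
$117 w = 117 \left(-228\right) = -26676$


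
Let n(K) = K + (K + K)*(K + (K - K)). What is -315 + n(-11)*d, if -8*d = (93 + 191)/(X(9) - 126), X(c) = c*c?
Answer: -3983/30 ≈ -132.77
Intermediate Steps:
X(c) = c²
d = 71/90 (d = -(93 + 191)/(8*(9² - 126)) = -71/(2*(81 - 126)) = -71/(2*(-45)) = -71*(-1)/(2*45) = -⅛*(-284/45) = 71/90 ≈ 0.78889)
n(K) = K + 2*K² (n(K) = K + (2*K)*(K + 0) = K + (2*K)*K = K + 2*K²)
-315 + n(-11)*d = -315 - 11*(1 + 2*(-11))*(71/90) = -315 - 11*(1 - 22)*(71/90) = -315 - 11*(-21)*(71/90) = -315 + 231*(71/90) = -315 + 5467/30 = -3983/30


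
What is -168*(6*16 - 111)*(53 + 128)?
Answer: 456120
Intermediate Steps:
-168*(6*16 - 111)*(53 + 128) = -168*(96 - 111)*181 = -(-2520)*181 = -168*(-2715) = 456120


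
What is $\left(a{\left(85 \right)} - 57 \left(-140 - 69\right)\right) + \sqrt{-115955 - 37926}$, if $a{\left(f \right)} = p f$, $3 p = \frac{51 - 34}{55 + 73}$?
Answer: $\frac{4576037}{384} + i \sqrt{153881} \approx 11917.0 + 392.28 i$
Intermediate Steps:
$p = \frac{17}{384}$ ($p = \frac{\left(51 - 34\right) \frac{1}{55 + 73}}{3} = \frac{17 \cdot \frac{1}{128}}{3} = \frac{1}{3} \cdot \frac{17}{128} = \frac{17}{384} \approx 0.044271$)
$a{\left(f \right)} = \frac{17 f}{384}$
$\left(a{\left(85 \right)} - 57 \left(-140 - 69\right)\right) + \sqrt{-115955 - 37926} = \left(\frac{17}{384} \cdot 85 - 57 \left(-140 - 69\right)\right) + \sqrt{-115955 - 37926} = \left(\frac{1445}{384} - -11913\right) + \sqrt{-153881} = \left(\frac{1445}{384} + 11913\right) + i \sqrt{153881} = \frac{4576037}{384} + i \sqrt{153881}$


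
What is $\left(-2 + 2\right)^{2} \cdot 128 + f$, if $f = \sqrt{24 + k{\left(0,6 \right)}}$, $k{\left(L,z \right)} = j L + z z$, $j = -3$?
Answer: $2 \sqrt{15} \approx 7.746$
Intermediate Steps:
$k{\left(L,z \right)} = z^{2} - 3 L$ ($k{\left(L,z \right)} = - 3 L + z z = - 3 L + z^{2} = z^{2} - 3 L$)
$f = 2 \sqrt{15}$ ($f = \sqrt{24 + \left(6^{2} - 0\right)} = \sqrt{24 + \left(36 + 0\right)} = \sqrt{24 + 36} = \sqrt{60} = 2 \sqrt{15} \approx 7.746$)
$\left(-2 + 2\right)^{2} \cdot 128 + f = \left(-2 + 2\right)^{2} \cdot 128 + 2 \sqrt{15} = 0^{2} \cdot 128 + 2 \sqrt{15} = 0 \cdot 128 + 2 \sqrt{15} = 0 + 2 \sqrt{15} = 2 \sqrt{15}$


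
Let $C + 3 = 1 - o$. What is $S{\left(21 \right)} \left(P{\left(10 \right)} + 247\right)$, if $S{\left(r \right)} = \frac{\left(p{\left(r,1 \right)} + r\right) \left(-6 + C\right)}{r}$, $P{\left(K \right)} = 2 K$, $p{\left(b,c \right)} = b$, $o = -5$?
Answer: $-1602$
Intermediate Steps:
$C = 3$ ($C = -3 + \left(1 - -5\right) = -3 + \left(1 + 5\right) = -3 + 6 = 3$)
$S{\left(r \right)} = -6$ ($S{\left(r \right)} = \frac{\left(r + r\right) \left(-6 + 3\right)}{r} = \frac{2 r \left(-3\right)}{r} = \frac{\left(-6\right) r}{r} = -6$)
$S{\left(21 \right)} \left(P{\left(10 \right)} + 247\right) = - 6 \left(2 \cdot 10 + 247\right) = - 6 \left(20 + 247\right) = \left(-6\right) 267 = -1602$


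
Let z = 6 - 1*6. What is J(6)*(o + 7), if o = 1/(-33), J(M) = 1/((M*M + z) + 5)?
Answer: 230/1353 ≈ 0.16999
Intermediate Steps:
z = 0 (z = 6 - 6 = 0)
J(M) = 1/(5 + M**2) (J(M) = 1/((M*M + 0) + 5) = 1/((M**2 + 0) + 5) = 1/(M**2 + 5) = 1/(5 + M**2))
o = -1/33 ≈ -0.030303
J(6)*(o + 7) = (-1/33 + 7)/(5 + 6**2) = (230/33)/(5 + 36) = (230/33)/41 = (1/41)*(230/33) = 230/1353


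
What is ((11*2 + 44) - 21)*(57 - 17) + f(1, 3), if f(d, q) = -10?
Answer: 1790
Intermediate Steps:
((11*2 + 44) - 21)*(57 - 17) + f(1, 3) = ((11*2 + 44) - 21)*(57 - 17) - 10 = ((22 + 44) - 21)*40 - 10 = (66 - 21)*40 - 10 = 45*40 - 10 = 1800 - 10 = 1790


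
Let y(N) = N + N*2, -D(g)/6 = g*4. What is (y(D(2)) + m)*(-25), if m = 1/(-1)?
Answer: 3625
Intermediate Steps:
D(g) = -24*g (D(g) = -6*g*4 = -24*g)
y(N) = 3*N (y(N) = N + 2*N = 3*N)
m = -1
(y(D(2)) + m)*(-25) = (3*(-24*2) - 1)*(-25) = (3*(-48) - 1)*(-25) = (-144 - 1)*(-25) = -145*(-25) = 3625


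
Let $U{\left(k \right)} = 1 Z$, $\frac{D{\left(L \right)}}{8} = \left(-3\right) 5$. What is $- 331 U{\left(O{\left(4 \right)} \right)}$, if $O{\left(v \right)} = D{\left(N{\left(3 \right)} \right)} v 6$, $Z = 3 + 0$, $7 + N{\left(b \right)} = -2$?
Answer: $-993$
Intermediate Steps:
$N{\left(b \right)} = -9$ ($N{\left(b \right)} = -7 - 2 = -9$)
$D{\left(L \right)} = -120$ ($D{\left(L \right)} = 8 \left(\left(-3\right) 5\right) = 8 \left(-15\right) = -120$)
$Z = 3$
$O{\left(v \right)} = - 720 v$ ($O{\left(v \right)} = - 120 v 6 = - 720 v$)
$U{\left(k \right)} = 3$ ($U{\left(k \right)} = 1 \cdot 3 = 3$)
$- 331 U{\left(O{\left(4 \right)} \right)} = \left(-331\right) 3 = -993$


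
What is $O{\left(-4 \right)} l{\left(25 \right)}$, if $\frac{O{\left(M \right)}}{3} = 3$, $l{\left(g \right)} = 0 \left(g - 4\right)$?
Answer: $0$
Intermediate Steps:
$l{\left(g \right)} = 0$ ($l{\left(g \right)} = 0 \left(-4 + g\right) = 0$)
$O{\left(M \right)} = 9$ ($O{\left(M \right)} = 3 \cdot 3 = 9$)
$O{\left(-4 \right)} l{\left(25 \right)} = 9 \cdot 0 = 0$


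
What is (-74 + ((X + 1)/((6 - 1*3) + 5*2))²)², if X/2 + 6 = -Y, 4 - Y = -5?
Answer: 136072225/28561 ≈ 4764.3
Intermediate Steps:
Y = 9 (Y = 4 - 1*(-5) = 4 + 5 = 9)
X = -30 (X = -12 + 2*(-1*9) = -12 + 2*(-9) = -12 - 18 = -30)
(-74 + ((X + 1)/((6 - 1*3) + 5*2))²)² = (-74 + ((-30 + 1)/((6 - 1*3) + 5*2))²)² = (-74 + (-29/((6 - 3) + 10))²)² = (-74 + (-29/(3 + 10))²)² = (-74 + (-29/13)²)² = (-74 + 841/169)² = (-11665/169)² = 136072225/28561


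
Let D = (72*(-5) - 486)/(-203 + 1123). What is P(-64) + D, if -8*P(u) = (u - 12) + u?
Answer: 7627/460 ≈ 16.580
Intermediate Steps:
D = -423/460 (D = (-360 - 486)/920 = -846*1/920 = -423/460 ≈ -0.91957)
P(u) = 3/2 - u/4 (P(u) = -((u - 12) + u)/8 = -((-12 + u) + u)/8 = -(-12 + 2*u)/8 = 3/2 - u/4)
P(-64) + D = (3/2 - ¼*(-64)) - 423/460 = (3/2 + 16) - 423/460 = 35/2 - 423/460 = 7627/460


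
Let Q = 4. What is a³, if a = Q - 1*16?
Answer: -1728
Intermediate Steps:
a = -12 (a = 4 - 1*16 = 4 - 16 = -12)
a³ = (-12)³ = -1728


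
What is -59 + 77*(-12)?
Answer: -983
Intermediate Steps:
-59 + 77*(-12) = -59 - 924 = -983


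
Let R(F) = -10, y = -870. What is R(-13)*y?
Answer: 8700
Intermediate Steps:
R(-13)*y = -10*(-870) = 8700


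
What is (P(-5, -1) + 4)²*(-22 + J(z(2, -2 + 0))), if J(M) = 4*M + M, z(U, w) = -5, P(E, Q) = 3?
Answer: -2303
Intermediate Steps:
J(M) = 5*M
(P(-5, -1) + 4)²*(-22 + J(z(2, -2 + 0))) = (3 + 4)²*(-22 + 5*(-5)) = 7²*(-22 - 25) = 49*(-47) = -2303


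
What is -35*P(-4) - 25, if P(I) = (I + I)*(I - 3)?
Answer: -1985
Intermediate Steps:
P(I) = 2*I*(-3 + I) (P(I) = (2*I)*(-3 + I) = 2*I*(-3 + I))
-35*P(-4) - 25 = -70*(-4)*(-3 - 4) - 25 = -70*(-4)*(-7) - 25 = -35*56 - 25 = -1960 - 25 = -1985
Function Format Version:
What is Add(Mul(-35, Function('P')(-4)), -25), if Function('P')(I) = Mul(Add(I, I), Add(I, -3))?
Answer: -1985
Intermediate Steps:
Function('P')(I) = Mul(2, I, Add(-3, I)) (Function('P')(I) = Mul(Mul(2, I), Add(-3, I)) = Mul(2, I, Add(-3, I)))
Add(Mul(-35, Function('P')(-4)), -25) = Add(Mul(-35, Mul(2, -4, Add(-3, -4))), -25) = Add(Mul(-35, Mul(2, -4, -7)), -25) = Add(Mul(-35, 56), -25) = Add(-1960, -25) = -1985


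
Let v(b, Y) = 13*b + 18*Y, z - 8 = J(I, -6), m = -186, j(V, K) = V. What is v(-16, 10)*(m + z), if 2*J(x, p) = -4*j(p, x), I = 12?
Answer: 4648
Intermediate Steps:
J(x, p) = -2*p (J(x, p) = (-4*p)/2 = -2*p)
z = 20 (z = 8 - 2*(-6) = 8 + 12 = 20)
v(-16, 10)*(m + z) = (13*(-16) + 18*10)*(-186 + 20) = (-208 + 180)*(-166) = -28*(-166) = 4648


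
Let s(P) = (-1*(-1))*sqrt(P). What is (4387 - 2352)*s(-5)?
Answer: 2035*I*sqrt(5) ≈ 4550.4*I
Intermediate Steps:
s(P) = sqrt(P) (s(P) = 1*sqrt(P) = sqrt(P))
(4387 - 2352)*s(-5) = (4387 - 2352)*sqrt(-5) = 2035*(I*sqrt(5)) = 2035*I*sqrt(5)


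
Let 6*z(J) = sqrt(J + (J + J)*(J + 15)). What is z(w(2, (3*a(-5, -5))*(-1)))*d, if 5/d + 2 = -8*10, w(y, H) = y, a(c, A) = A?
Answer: -5*sqrt(70)/492 ≈ -0.085026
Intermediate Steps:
z(J) = sqrt(J + 2*J*(15 + J))/6 (z(J) = sqrt(J + (J + J)*(J + 15))/6 = sqrt(J + (2*J)*(15 + J))/6 = sqrt(J + 2*J*(15 + J))/6)
d = -5/82 (d = 5/(-2 - 8*10) = 5/(-2 - 80) = 5/(-82) = 5*(-1/82) = -5/82 ≈ -0.060976)
z(w(2, (3*a(-5, -5))*(-1)))*d = (sqrt(2*(31 + 2*2))/6)*(-5/82) = (sqrt(2*(31 + 4))/6)*(-5/82) = (sqrt(2*35)/6)*(-5/82) = (sqrt(70)/6)*(-5/82) = -5*sqrt(70)/492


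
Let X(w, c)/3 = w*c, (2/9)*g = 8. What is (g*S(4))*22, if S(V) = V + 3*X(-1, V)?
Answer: -25344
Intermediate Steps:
g = 36 (g = (9/2)*8 = 36)
X(w, c) = 3*c*w (X(w, c) = 3*(w*c) = 3*(c*w) = 3*c*w)
S(V) = -8*V (S(V) = V + 3*(3*V*(-1)) = V + 3*(-3*V) = V - 9*V = -8*V)
(g*S(4))*22 = (36*(-8*4))*22 = (36*(-32))*22 = -1152*22 = -25344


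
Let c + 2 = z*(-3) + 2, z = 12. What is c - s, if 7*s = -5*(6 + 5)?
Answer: -197/7 ≈ -28.143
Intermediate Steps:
s = -55/7 (s = (-5*(6 + 5))/7 = (-5*11)/7 = (⅐)*(-55) = -55/7 ≈ -7.8571)
c = -36 (c = -2 + (12*(-3) + 2) = -2 + (-36 + 2) = -2 - 34 = -36)
c - s = -36 - 1*(-55/7) = -36 + 55/7 = -197/7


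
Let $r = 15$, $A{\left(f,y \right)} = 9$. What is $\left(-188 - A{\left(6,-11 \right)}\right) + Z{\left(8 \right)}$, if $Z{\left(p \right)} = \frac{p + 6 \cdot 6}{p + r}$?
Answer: $- \frac{4487}{23} \approx -195.09$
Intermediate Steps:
$Z{\left(p \right)} = \frac{36 + p}{15 + p}$ ($Z{\left(p \right)} = \frac{p + 6 \cdot 6}{p + 15} = \frac{p + 36}{15 + p} = \frac{36 + p}{15 + p}$)
$\left(-188 - A{\left(6,-11 \right)}\right) + Z{\left(8 \right)} = \left(-188 - 9\right) + \frac{36 + 8}{15 + 8} = \left(-188 - 9\right) + \frac{1}{23} \cdot 44 = -197 + \frac{1}{23} \cdot 44 = -197 + \frac{44}{23} = - \frac{4487}{23}$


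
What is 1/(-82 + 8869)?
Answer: 1/8787 ≈ 0.00011380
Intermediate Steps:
1/(-82 + 8869) = 1/8787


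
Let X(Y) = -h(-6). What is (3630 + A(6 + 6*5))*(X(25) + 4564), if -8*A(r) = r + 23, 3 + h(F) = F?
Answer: 132530113/8 ≈ 1.6566e+7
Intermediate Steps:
h(F) = -3 + F
A(r) = -23/8 - r/8 (A(r) = -(r + 23)/8 = -(23 + r)/8 = -23/8 - r/8)
X(Y) = 9 (X(Y) = -(-3 - 6) = -1*(-9) = 9)
(3630 + A(6 + 6*5))*(X(25) + 4564) = (3630 + (-23/8 - (6 + 6*5)/8))*(9 + 4564) = (3630 + (-23/8 - (6 + 30)/8))*4573 = (3630 + (-23/8 - ⅛*36))*4573 = (3630 + (-23/8 - 9/2))*4573 = (3630 - 59/8)*4573 = (28981/8)*4573 = 132530113/8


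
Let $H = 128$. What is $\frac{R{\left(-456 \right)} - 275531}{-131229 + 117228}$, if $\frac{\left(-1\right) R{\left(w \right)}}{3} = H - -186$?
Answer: $\frac{276473}{14001} \approx 19.747$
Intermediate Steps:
$R{\left(w \right)} = -942$ ($R{\left(w \right)} = - 3 \left(128 - -186\right) = - 3 \left(128 + 186\right) = \left(-3\right) 314 = -942$)
$\frac{R{\left(-456 \right)} - 275531}{-131229 + 117228} = \frac{-942 - 275531}{-131229 + 117228} = \frac{-942 - 275531}{-14001} = \left(-942 - 275531\right) \left(- \frac{1}{14001}\right) = \left(-276473\right) \left(- \frac{1}{14001}\right) = \frac{276473}{14001}$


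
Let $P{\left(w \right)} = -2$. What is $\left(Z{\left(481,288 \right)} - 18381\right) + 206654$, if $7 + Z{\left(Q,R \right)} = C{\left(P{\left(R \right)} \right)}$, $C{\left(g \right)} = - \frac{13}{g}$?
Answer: $\frac{376545}{2} \approx 1.8827 \cdot 10^{5}$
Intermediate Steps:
$Z{\left(Q,R \right)} = - \frac{1}{2}$ ($Z{\left(Q,R \right)} = -7 - \frac{13}{-2} = -7 - - \frac{13}{2} = -7 + \frac{13}{2} = - \frac{1}{2}$)
$\left(Z{\left(481,288 \right)} - 18381\right) + 206654 = \left(- \frac{1}{2} - 18381\right) + 206654 = - \frac{36763}{2} + 206654 = \frac{376545}{2}$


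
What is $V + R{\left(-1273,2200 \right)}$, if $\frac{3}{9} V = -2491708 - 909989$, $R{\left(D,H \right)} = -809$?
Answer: $-10205900$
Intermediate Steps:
$V = -10205091$ ($V = 3 \left(-2491708 - 909989\right) = 3 \left(-3401697\right) = -10205091$)
$V + R{\left(-1273,2200 \right)} = -10205091 - 809 = -10205900$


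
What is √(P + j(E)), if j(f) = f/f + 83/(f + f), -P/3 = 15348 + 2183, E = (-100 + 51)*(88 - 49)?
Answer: I*√15678523146/546 ≈ 229.33*I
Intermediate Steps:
E = -1911 (E = -49*39 = -1911)
P = -52593 (P = -3*(15348 + 2183) = -3*17531 = -52593)
j(f) = 1 + 83/(2*f) (j(f) = 1 + 83/((2*f)) = 1 + 83*(1/(2*f)) = 1 + 83/(2*f))
√(P + j(E)) = √(-52593 + (83/2 - 1911)/(-1911)) = √(-52593 - 1/1911*(-3739/2)) = √(-52593 + 3739/3822) = √(-201006707/3822) = I*√15678523146/546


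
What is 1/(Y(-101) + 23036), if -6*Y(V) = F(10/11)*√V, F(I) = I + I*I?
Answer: 337270076/7769353594461 + 4235*I*√101/7769353594461 ≈ 4.341e-5 + 5.4781e-9*I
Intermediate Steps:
F(I) = I + I²
Y(V) = -35*√V/121 (Y(V) = -(10/11)*(1 + 10/11)*√V/6 = -(10*(1/11))*(1 + 10*(1/11))*√V/6 = -10*(1 + 10/11)/11*√V/6 = -(10/11)*(21/11)*√V/6 = -35*√V/121)
1/(Y(-101) + 23036) = 1/(-35*I*√101/121 + 23036) = 1/(23036 - 35*I*√101/121)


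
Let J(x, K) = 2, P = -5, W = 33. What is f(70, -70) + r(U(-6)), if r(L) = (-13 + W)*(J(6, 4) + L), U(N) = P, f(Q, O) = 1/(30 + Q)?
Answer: -5999/100 ≈ -59.990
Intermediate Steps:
U(N) = -5
r(L) = 40 + 20*L (r(L) = (-13 + 33)*(2 + L) = 20*(2 + L) = 40 + 20*L)
f(70, -70) + r(U(-6)) = 1/(30 + 70) + (40 + 20*(-5)) = 1/100 + (40 - 100) = 1/100 - 60 = -5999/100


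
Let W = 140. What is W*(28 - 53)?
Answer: -3500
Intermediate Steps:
W*(28 - 53) = 140*(28 - 53) = 140*(-25) = -3500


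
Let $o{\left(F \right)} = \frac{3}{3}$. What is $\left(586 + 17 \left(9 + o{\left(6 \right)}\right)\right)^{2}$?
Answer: $571536$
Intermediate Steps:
$o{\left(F \right)} = 1$ ($o{\left(F \right)} = 3 \cdot \frac{1}{3} = 1$)
$\left(586 + 17 \left(9 + o{\left(6 \right)}\right)\right)^{2} = \left(586 + 17 \left(9 + 1\right)\right)^{2} = \left(586 + 17 \cdot 10\right)^{2} = \left(586 + 170\right)^{2} = 756^{2} = 571536$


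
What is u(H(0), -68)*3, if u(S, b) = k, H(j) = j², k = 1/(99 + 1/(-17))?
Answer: 51/1682 ≈ 0.030321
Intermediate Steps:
k = 17/1682 (k = 1/(99 - 1/17) = 1/(1682/17) = 17/1682 ≈ 0.010107)
u(S, b) = 17/1682
u(H(0), -68)*3 = (17/1682)*3 = 51/1682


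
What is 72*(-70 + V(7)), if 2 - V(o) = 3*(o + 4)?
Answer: -7272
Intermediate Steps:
V(o) = -10 - 3*o (V(o) = 2 - 3*(o + 4) = 2 - 3*(4 + o) = 2 - (12 + 3*o) = 2 + (-12 - 3*o) = -10 - 3*o)
72*(-70 + V(7)) = 72*(-70 + (-10 - 3*7)) = 72*(-70 + (-10 - 21)) = 72*(-70 - 31) = 72*(-101) = -7272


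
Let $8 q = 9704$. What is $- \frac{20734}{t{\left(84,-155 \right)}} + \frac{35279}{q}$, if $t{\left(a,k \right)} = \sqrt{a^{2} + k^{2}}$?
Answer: $\frac{35279}{1213} - \frac{20734 \sqrt{31081}}{31081} \approx -88.524$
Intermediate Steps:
$q = 1213$ ($q = \frac{1}{8} \cdot 9704 = 1213$)
$- \frac{20734}{t{\left(84,-155 \right)}} + \frac{35279}{q} = - \frac{20734}{\sqrt{84^{2} + \left(-155\right)^{2}}} + \frac{35279}{1213} = - \frac{20734}{\sqrt{7056 + 24025}} + 35279 \cdot \frac{1}{1213} = - \frac{20734}{\sqrt{31081}} + \frac{35279}{1213} = - 20734 \frac{\sqrt{31081}}{31081} + \frac{35279}{1213} = - \frac{20734 \sqrt{31081}}{31081} + \frac{35279}{1213} = \frac{35279}{1213} - \frac{20734 \sqrt{31081}}{31081}$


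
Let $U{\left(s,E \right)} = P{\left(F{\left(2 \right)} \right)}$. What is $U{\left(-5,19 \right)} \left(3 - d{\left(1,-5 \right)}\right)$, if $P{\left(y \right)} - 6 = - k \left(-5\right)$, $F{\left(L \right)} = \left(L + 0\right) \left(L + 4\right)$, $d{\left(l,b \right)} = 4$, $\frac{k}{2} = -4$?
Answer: $34$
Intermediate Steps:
$k = -8$ ($k = 2 \left(-4\right) = -8$)
$F{\left(L \right)} = L \left(4 + L\right)$
$P{\left(y \right)} = -34$ ($P{\left(y \right)} = 6 + \left(-1\right) \left(-8\right) \left(-5\right) = 6 + 8 \left(-5\right) = 6 - 40 = -34$)
$U{\left(s,E \right)} = -34$
$U{\left(-5,19 \right)} \left(3 - d{\left(1,-5 \right)}\right) = - 34 \left(3 - 4\right) = \left(-34\right) \left(-1\right) = 34$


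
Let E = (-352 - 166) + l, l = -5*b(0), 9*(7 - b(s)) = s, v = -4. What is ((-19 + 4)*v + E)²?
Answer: 243049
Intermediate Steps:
b(s) = 7 - s/9
l = -35 (l = -5*(7 - ⅑*0) = -5*(7 + 0) = -5*7 = -35)
E = -553 (E = (-352 - 166) - 35 = -518 - 35 = -553)
((-19 + 4)*v + E)² = ((-19 + 4)*(-4) - 553)² = (-15*(-4) - 553)² = (60 - 553)² = (-493)² = 243049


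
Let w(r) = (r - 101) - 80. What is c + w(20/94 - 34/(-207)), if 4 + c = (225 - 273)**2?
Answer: 20619419/9729 ≈ 2119.4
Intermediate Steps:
c = 2300 (c = -4 + (225 - 273)**2 = -4 + (-48)**2 = -4 + 2304 = 2300)
w(r) = -181 + r (w(r) = (-101 + r) - 80 = -181 + r)
c + w(20/94 - 34/(-207)) = 2300 + (-181 + (20/94 - 34/(-207))) = 2300 + (-181 + (20*(1/94) - 34*(-1/207))) = 2300 + (-181 + (10/47 + 34/207)) = 2300 + (-181 + 3668/9729) = 2300 - 1757281/9729 = 20619419/9729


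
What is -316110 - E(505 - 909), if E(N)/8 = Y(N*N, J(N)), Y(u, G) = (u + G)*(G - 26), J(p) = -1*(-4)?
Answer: 28410610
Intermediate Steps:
J(p) = 4
Y(u, G) = (-26 + G)*(G + u) (Y(u, G) = (G + u)*(-26 + G) = (-26 + G)*(G + u))
E(N) = -704 - 176*N**2 (E(N) = 8*(4**2 - 26*4 - 26*N*N + 4*(N*N)) = 8*(16 - 104 - 26*N**2 + 4*N**2) = 8*(-88 - 22*N**2) = -704 - 176*N**2)
-316110 - E(505 - 909) = -316110 - (-704 - 176*(505 - 909)**2) = -316110 - (-704 - 176*(-404)**2) = -316110 - (-704 - 176*163216) = -316110 - (-704 - 28726016) = -316110 - 1*(-28726720) = -316110 + 28726720 = 28410610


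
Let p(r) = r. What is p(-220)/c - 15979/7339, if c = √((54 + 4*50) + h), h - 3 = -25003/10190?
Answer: -15979/7339 - 220*√2936788570/864609 ≈ -15.966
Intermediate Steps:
h = 5567/10190 (h = 3 - 25003/10190 = 5567/10190 ≈ 0.54632)
c = 3*√2936788570/10190 (c = √((54 + 4*50) + 5567/10190) = √((54 + 200) + 5567/10190) = √(254 + 5567/10190) = √(2593827/10190) = 3*√2936788570/10190 ≈ 15.955)
p(-220)/c - 15979/7339 = -220*√2936788570/864609 - 15979/7339 = -15979/7339 - 220*√2936788570/864609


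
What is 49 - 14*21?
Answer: -245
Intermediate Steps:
49 - 14*21 = 49 - 294 = -245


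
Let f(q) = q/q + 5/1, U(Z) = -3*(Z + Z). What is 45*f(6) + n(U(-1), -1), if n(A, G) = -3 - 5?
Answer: 262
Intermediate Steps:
U(Z) = -6*Z
n(A, G) = -8
f(q) = 6 (f(q) = 1 + 5*1 = 1 + 5 = 6)
45*f(6) + n(U(-1), -1) = 45*6 - 8 = 270 - 8 = 262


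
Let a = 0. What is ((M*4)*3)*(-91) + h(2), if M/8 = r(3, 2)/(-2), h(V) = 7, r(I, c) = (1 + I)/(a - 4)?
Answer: -4361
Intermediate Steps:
r(I, c) = -1/4 - I/4 (r(I, c) = (1 + I)/(0 - 4) = (1 + I)/(-4) = (1 + I)*(-1/4) = -1/4 - I/4)
M = 4 (M = 8*((-1/4 - 1/4*3)/(-2)) = 8*((-1/4 - 3/4)*(-1/2)) = 8*(-1*(-1/2)) = 8*(1/2) = 4)
((M*4)*3)*(-91) + h(2) = ((4*4)*3)*(-91) + 7 = (16*3)*(-91) + 7 = 48*(-91) + 7 = -4368 + 7 = -4361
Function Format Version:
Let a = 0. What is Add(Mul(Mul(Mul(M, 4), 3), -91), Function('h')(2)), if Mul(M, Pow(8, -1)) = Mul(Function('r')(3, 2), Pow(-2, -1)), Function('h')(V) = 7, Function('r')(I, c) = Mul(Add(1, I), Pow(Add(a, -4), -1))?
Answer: -4361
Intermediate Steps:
Function('r')(I, c) = Add(Rational(-1, 4), Mul(Rational(-1, 4), I)) (Function('r')(I, c) = Mul(Add(1, I), Pow(Add(0, -4), -1)) = Mul(Add(1, I), Pow(-4, -1)) = Mul(Add(1, I), Rational(-1, 4)) = Add(Rational(-1, 4), Mul(Rational(-1, 4), I)))
M = 4 (M = Mul(8, Mul(Add(Rational(-1, 4), Mul(Rational(-1, 4), 3)), Pow(-2, -1))) = Mul(8, Mul(Add(Rational(-1, 4), Rational(-3, 4)), Rational(-1, 2))) = Mul(8, Mul(-1, Rational(-1, 2))) = Mul(8, Rational(1, 2)) = 4)
Add(Mul(Mul(Mul(M, 4), 3), -91), Function('h')(2)) = Add(Mul(Mul(Mul(4, 4), 3), -91), 7) = Add(Mul(Mul(16, 3), -91), 7) = Add(Mul(48, -91), 7) = Add(-4368, 7) = -4361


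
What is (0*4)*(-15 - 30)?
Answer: 0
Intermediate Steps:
(0*4)*(-15 - 30) = 0*(-45) = 0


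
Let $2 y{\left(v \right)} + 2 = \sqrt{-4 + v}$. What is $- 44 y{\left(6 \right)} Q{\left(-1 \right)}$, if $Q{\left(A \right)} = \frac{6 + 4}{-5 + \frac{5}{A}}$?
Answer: $-44 + 22 \sqrt{2} \approx -12.887$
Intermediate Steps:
$y{\left(v \right)} = -1 + \frac{\sqrt{-4 + v}}{2}$
$Q{\left(A \right)} = \frac{10}{-5 + \frac{5}{A}}$
$- 44 y{\left(6 \right)} Q{\left(-1 \right)} = - 44 \left(-1 + \frac{\sqrt{-4 + 6}}{2}\right) \left(\left(-2\right) \left(-1\right) \frac{1}{-1 - 1}\right) = - 44 \left(-1 + \frac{\sqrt{2}}{2}\right) \left(\left(-2\right) \left(-1\right) \frac{1}{-2}\right) = \left(44 - 22 \sqrt{2}\right) \left(\left(-2\right) \left(-1\right) \left(- \frac{1}{2}\right)\right) = \left(44 - 22 \sqrt{2}\right) \left(-1\right) = -44 + 22 \sqrt{2}$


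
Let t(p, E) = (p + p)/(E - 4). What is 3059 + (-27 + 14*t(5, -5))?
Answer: 27148/9 ≈ 3016.4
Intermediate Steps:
t(p, E) = 2*p/(-4 + E) (t(p, E) = (2*p)/(-4 + E) = 2*p/(-4 + E))
3059 + (-27 + 14*t(5, -5)) = 3059 + (-27 + 14*(2*5/(-4 - 5))) = 3059 + (-27 + 14*(2*5/(-9))) = 3059 + (-27 + 14*(2*5*(-⅑))) = 3059 + (-27 + 14*(-10/9)) = 3059 + (-27 - 140/9) = 3059 - 383/9 = 27148/9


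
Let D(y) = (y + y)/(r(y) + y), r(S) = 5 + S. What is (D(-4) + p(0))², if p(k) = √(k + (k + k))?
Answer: 64/9 ≈ 7.1111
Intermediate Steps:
p(k) = √3*√k (p(k) = √(k + 2*k) = √(3*k) = √3*√k)
D(y) = 2*y/(5 + 2*y) (D(y) = (y + y)/((5 + y) + y) = (2*y)/(5 + 2*y) = 2*y/(5 + 2*y))
(D(-4) + p(0))² = (2*(-4)/(5 + 2*(-4)) + √3*√0)² = (2*(-4)/(5 - 8) + √3*0)² = (2*(-4)/(-3) + 0)² = (2*(-4)*(-⅓) + 0)² = (8/3 + 0)² = (8/3)² = 64/9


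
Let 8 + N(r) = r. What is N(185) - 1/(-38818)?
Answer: 6870787/38818 ≈ 177.00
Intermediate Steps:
N(r) = -8 + r
N(185) - 1/(-38818) = (-8 + 185) - 1/(-38818) = 177 - 1*(-1/38818) = 177 + 1/38818 = 6870787/38818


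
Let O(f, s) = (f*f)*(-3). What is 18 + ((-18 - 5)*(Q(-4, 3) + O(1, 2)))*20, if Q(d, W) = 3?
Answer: 18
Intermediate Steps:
O(f, s) = -3*f² (O(f, s) = f²*(-3) = -3*f²)
18 + ((-18 - 5)*(Q(-4, 3) + O(1, 2)))*20 = 18 + ((-18 - 5)*(3 - 3*1²))*20 = 18 - 23*(3 - 3*1)*20 = 18 - 23*(3 - 3)*20 = 18 - 23*0*20 = 18 + 0*20 = 18 + 0 = 18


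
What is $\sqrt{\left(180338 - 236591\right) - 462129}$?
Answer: $3 i \sqrt{57598} \approx 719.99 i$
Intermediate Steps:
$\sqrt{\left(180338 - 236591\right) - 462129} = \sqrt{-56253 - 462129} = \sqrt{-518382} = 3 i \sqrt{57598}$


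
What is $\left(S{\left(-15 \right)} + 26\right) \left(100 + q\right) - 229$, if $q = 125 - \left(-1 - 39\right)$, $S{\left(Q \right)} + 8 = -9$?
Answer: $2156$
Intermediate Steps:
$S{\left(Q \right)} = -17$ ($S{\left(Q \right)} = -8 - 9 = -17$)
$q = 165$ ($q = 125 - -40 = 125 + 40 = 165$)
$\left(S{\left(-15 \right)} + 26\right) \left(100 + q\right) - 229 = \left(-17 + 26\right) \left(100 + 165\right) - 229 = 9 \cdot 265 - 229 = 2385 - 229 = 2156$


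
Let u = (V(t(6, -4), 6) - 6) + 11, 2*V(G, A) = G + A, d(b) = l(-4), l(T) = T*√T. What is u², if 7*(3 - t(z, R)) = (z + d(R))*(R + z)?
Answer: 2055/28 + 968*I/49 ≈ 73.393 + 19.755*I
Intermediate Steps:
l(T) = T^(3/2)
d(b) = -8*I (d(b) = (-4)^(3/2) = -8*I)
t(z, R) = 3 - (R + z)*(z - 8*I)/7 (t(z, R) = 3 - (z - 8*I)*(R + z)/7 = 3 - (R + z)*(z - 8*I)/7)
V(G, A) = A/2 + G/2 (V(G, A) = (G + A)/2 = (A + G)/2 = A/2 + G/2)
u = 121/14 + 8*I/7 (u = (((½)*6 + (3 - ⅐*6² - ⅐*(-4)*6 + (8/7)*I*(-4) + (8/7)*I*6)/2) - 6) + 11 = ((3 + (3 - ⅐*36 + 24/7 - 32*I/7 + 48*I/7)/2) - 6) + 11 = ((3 + (3 - 36/7 + 24/7 - 32*I/7 + 48*I/7)/2) - 6) + 11 = ((3 + (9/7 + 16*I/7)/2) - 6) + 11 = ((3 + (9/14 + 8*I/7)) - 6) + 11 = ((51/14 + 8*I/7) - 6) + 11 = (-33/14 + 8*I/7) + 11 = 121/14 + 8*I/7 ≈ 8.6429 + 1.1429*I)
u² = (121/14 + 8*I/7)²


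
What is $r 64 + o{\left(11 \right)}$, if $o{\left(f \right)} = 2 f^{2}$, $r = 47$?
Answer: $3250$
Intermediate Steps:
$r 64 + o{\left(11 \right)} = 47 \cdot 64 + 2 \cdot 11^{2} = 3008 + 2 \cdot 121 = 3008 + 242 = 3250$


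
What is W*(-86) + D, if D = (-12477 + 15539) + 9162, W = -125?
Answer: 22974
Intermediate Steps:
D = 12224 (D = 3062 + 9162 = 12224)
W*(-86) + D = -125*(-86) + 12224 = 10750 + 12224 = 22974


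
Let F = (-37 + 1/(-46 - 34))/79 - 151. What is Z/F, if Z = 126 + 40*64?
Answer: -16975520/957281 ≈ -17.733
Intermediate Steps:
F = -957281/6320 (F = (-37 + 1/(-80))*(1/79) - 151 = (-37 - 1/80)*(1/79) - 151 = -2961/80*1/79 - 151 = -2961/6320 - 151 = -957281/6320 ≈ -151.47)
Z = 2686 (Z = 126 + 2560 = 2686)
Z/F = 2686/(-957281/6320) = 2686*(-6320/957281) = -16975520/957281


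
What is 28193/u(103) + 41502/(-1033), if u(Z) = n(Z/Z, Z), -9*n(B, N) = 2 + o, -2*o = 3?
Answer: -524262144/1033 ≈ -5.0751e+5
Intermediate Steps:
o = -3/2 (o = -1/2*3 = -3/2 ≈ -1.5000)
n(B, N) = -1/18 (n(B, N) = -(2 - 3/2)/9 = -1/9*1/2 = -1/18)
u(Z) = -1/18
28193/u(103) + 41502/(-1033) = 28193/(-1/18) + 41502/(-1033) = 28193*(-18) + 41502*(-1/1033) = -507474 - 41502/1033 = -524262144/1033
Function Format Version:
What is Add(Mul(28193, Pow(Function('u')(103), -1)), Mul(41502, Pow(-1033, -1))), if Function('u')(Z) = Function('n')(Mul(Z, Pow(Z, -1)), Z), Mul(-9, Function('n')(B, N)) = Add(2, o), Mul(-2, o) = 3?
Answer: Rational(-524262144, 1033) ≈ -5.0751e+5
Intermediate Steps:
o = Rational(-3, 2) (o = Mul(Rational(-1, 2), 3) = Rational(-3, 2) ≈ -1.5000)
Function('n')(B, N) = Rational(-1, 18) (Function('n')(B, N) = Mul(Rational(-1, 9), Add(2, Rational(-3, 2))) = Mul(Rational(-1, 9), Rational(1, 2)) = Rational(-1, 18))
Function('u')(Z) = Rational(-1, 18)
Add(Mul(28193, Pow(Function('u')(103), -1)), Mul(41502, Pow(-1033, -1))) = Add(Mul(28193, Pow(Rational(-1, 18), -1)), Mul(41502, Pow(-1033, -1))) = Add(Mul(28193, -18), Mul(41502, Rational(-1, 1033))) = Add(-507474, Rational(-41502, 1033)) = Rational(-524262144, 1033)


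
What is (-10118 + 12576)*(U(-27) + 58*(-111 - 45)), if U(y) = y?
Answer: -22306350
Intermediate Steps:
(-10118 + 12576)*(U(-27) + 58*(-111 - 45)) = (-10118 + 12576)*(-27 + 58*(-111 - 45)) = 2458*(-27 + 58*(-156)) = 2458*(-27 - 9048) = 2458*(-9075) = -22306350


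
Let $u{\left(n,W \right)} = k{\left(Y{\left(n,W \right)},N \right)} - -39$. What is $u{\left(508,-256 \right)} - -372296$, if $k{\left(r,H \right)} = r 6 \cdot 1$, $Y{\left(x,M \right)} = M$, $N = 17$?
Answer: $370799$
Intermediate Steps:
$k{\left(r,H \right)} = 6 r$ ($k{\left(r,H \right)} = 6 r 1 = 6 r$)
$u{\left(n,W \right)} = 39 + 6 W$ ($u{\left(n,W \right)} = 6 W - -39 = 6 W + 39 = 39 + 6 W$)
$u{\left(508,-256 \right)} - -372296 = \left(39 + 6 \left(-256\right)\right) - -372296 = \left(39 - 1536\right) + 372296 = -1497 + 372296 = 370799$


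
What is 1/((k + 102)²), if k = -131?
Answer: 1/841 ≈ 0.0011891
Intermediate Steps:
1/((k + 102)²) = 1/((-131 + 102)²) = 1/((-29)²) = 1/841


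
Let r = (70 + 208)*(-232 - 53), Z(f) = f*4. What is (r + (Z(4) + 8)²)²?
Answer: 6186451716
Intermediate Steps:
Z(f) = 4*f
r = -79230 (r = 278*(-285) = -79230)
(r + (Z(4) + 8)²)² = (-79230 + (4*4 + 8)²)² = (-79230 + (16 + 8)²)² = (-79230 + 24²)² = (-79230 + 576)² = (-78654)² = 6186451716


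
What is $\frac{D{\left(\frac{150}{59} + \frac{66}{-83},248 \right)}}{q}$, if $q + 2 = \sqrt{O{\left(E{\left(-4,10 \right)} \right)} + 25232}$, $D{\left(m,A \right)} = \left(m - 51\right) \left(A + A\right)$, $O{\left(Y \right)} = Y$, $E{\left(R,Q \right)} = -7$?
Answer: $- \frac{79753824}{41169079} - \frac{199384560 \sqrt{1009}}{41169079} \approx -155.78$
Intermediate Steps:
$D{\left(m,A \right)} = 2 A \left(-51 + m\right)$ ($D{\left(m,A \right)} = \left(-51 + m\right) 2 A = 2 A \left(-51 + m\right)$)
$q = -2 + 5 \sqrt{1009}$ ($q = -2 + \sqrt{-7 + 25232} = -2 + \sqrt{25225} = -2 + 5 \sqrt{1009} \approx 156.82$)
$\frac{D{\left(\frac{150}{59} + \frac{66}{-83},248 \right)}}{q} = \frac{2 \cdot 248 \left(-51 + \left(\frac{150}{59} + \frac{66}{-83}\right)\right)}{-2 + 5 \sqrt{1009}} = \frac{2 \cdot 248 \left(-51 + \left(150 \cdot \frac{1}{59} + 66 \left(- \frac{1}{83}\right)\right)\right)}{-2 + 5 \sqrt{1009}} = \frac{2 \cdot 248 \left(-51 + \left(\frac{150}{59} - \frac{66}{83}\right)\right)}{-2 + 5 \sqrt{1009}} = \frac{2 \cdot 248 \left(-51 + \frac{8556}{4897}\right)}{-2 + 5 \sqrt{1009}} = \frac{2 \cdot 248 \left(- \frac{241191}{4897}\right)}{-2 + 5 \sqrt{1009}} = - \frac{119630736}{4897 \left(-2 + 5 \sqrt{1009}\right)}$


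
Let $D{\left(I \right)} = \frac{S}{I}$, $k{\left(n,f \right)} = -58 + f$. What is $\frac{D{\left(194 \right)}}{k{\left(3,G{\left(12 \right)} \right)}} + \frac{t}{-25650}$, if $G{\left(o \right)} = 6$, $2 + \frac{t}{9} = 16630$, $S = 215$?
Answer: $- \frac{84178007}{14375400} \approx -5.8557$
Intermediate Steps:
$t = 149652$ ($t = -18 + 9 \cdot 16630 = -18 + 149670 = 149652$)
$D{\left(I \right)} = \frac{215}{I}$
$\frac{D{\left(194 \right)}}{k{\left(3,G{\left(12 \right)} \right)}} + \frac{t}{-25650} = \frac{215 \cdot \frac{1}{194}}{-58 + 6} + \frac{149652}{-25650} = \frac{215 \cdot \frac{1}{194}}{-52} + 149652 \left(- \frac{1}{25650}\right) = \frac{215}{194} \left(- \frac{1}{52}\right) - \frac{8314}{1425} = - \frac{215}{10088} - \frac{8314}{1425} = - \frac{84178007}{14375400}$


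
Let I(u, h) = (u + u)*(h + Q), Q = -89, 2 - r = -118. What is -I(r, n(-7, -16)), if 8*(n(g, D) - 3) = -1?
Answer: 20670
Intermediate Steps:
r = 120 (r = 2 - 1*(-118) = 2 + 118 = 120)
n(g, D) = 23/8 (n(g, D) = 3 + (⅛)*(-1) = 3 - ⅛ = 23/8)
I(u, h) = 2*u*(-89 + h) (I(u, h) = (u + u)*(h - 89) = (2*u)*(-89 + h) = 2*u*(-89 + h))
-I(r, n(-7, -16)) = -2*120*(-89 + 23/8) = -2*120*(-689)/8 = -1*(-20670) = 20670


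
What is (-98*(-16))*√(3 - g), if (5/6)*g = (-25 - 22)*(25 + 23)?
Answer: 1568*√67755/5 ≈ 81629.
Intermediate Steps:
g = -13536/5 (g = 6*((-25 - 22)*(25 + 23))/5 = 6*(-47*48)/5 = (6/5)*(-2256) = -13536/5 ≈ -2707.2)
(-98*(-16))*√(3 - g) = (-98*(-16))*√(3 - 1*(-13536/5)) = 1568*√(3 + 13536/5) = 1568*√(13551/5) = 1568*(√67755/5) = 1568*√67755/5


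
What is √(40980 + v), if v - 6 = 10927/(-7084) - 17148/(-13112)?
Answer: √1925401248917/6854 ≈ 202.45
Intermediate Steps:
v = 79031/13708 (v = 6 + (10927/(-7084) - 17148/(-13112)) = 6 + (10927*(-1/7084) - 17148*(-1/13112)) = 6 + (-1561/1012 + 4287/3278) = 6 - 3217/13708 = 79031/13708 ≈ 5.7653)
√(40980 + v) = √(40980 + 79031/13708) = √(561832871/13708) = √1925401248917/6854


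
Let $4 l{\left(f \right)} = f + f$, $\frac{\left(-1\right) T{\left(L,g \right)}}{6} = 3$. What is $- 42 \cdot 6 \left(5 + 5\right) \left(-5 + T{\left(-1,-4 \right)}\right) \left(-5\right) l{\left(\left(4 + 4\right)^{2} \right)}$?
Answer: $-9273600$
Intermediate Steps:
$T{\left(L,g \right)} = -18$ ($T{\left(L,g \right)} = \left(-6\right) 3 = -18$)
$l{\left(f \right)} = \frac{f}{2}$ ($l{\left(f \right)} = \frac{f + f}{4} = \frac{2 f}{4} = \frac{f}{2}$)
$- 42 \cdot 6 \left(5 + 5\right) \left(-5 + T{\left(-1,-4 \right)}\right) \left(-5\right) l{\left(\left(4 + 4\right)^{2} \right)} = - 42 \cdot 6 \left(5 + 5\right) \left(-5 - 18\right) \left(-5\right) \frac{\left(4 + 4\right)^{2}}{2} = - 42 \cdot 6 \cdot 10 \left(-23\right) \left(-5\right) \frac{8^{2}}{2} = - 42 \cdot 6 \left(-230\right) \left(-5\right) \frac{1}{2} \cdot 64 = - 42 \cdot 6 \cdot 1150 \cdot 32 = - 42 \cdot 6 \cdot 36800 = \left(-42\right) 220800 = -9273600$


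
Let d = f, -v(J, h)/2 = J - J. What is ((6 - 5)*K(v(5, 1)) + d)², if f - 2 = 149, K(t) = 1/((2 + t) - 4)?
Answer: 90601/4 ≈ 22650.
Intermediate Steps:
v(J, h) = 0 (v(J, h) = -2*(J - J) = -2*0 = 0)
K(t) = 1/(-2 + t)
f = 151 (f = 2 + 149 = 151)
d = 151
((6 - 5)*K(v(5, 1)) + d)² = ((6 - 5)/(-2 + 0) + 151)² = (1/(-2) + 151)² = (1*(-½) + 151)² = (-½ + 151)² = (301/2)² = 90601/4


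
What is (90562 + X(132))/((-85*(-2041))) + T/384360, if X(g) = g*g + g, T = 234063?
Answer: 5477510269/4445379640 ≈ 1.2322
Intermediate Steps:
X(g) = g + g² (X(g) = g² + g = g + g²)
(90562 + X(132))/((-85*(-2041))) + T/384360 = (90562 + 132*(1 + 132))/((-85*(-2041))) + 234063/384360 = (90562 + 132*133)/173485 + 234063*(1/384360) = (90562 + 17556)*(1/173485) + 78021/128120 = 108118*(1/173485) + 78021/128120 = 108118/173485 + 78021/128120 = 5477510269/4445379640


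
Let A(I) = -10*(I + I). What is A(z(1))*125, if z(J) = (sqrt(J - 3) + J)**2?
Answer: 2500 - 5000*I*sqrt(2) ≈ 2500.0 - 7071.1*I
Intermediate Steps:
z(J) = (J + sqrt(-3 + J))**2 (z(J) = (sqrt(-3 + J) + J)**2 = (J + sqrt(-3 + J))**2)
A(I) = -20*I
A(z(1))*125 = -20*(1 + sqrt(-3 + 1))**2*125 = -20*(1 + sqrt(-2))**2*125 = -20*(1 + I*sqrt(2))**2*125 = -2500*(1 + I*sqrt(2))**2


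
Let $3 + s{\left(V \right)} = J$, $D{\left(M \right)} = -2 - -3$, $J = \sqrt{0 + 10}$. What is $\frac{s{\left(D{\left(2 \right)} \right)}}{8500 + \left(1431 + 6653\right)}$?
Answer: $- \frac{1}{5528} + \frac{\sqrt{10}}{16584} \approx 9.7852 \cdot 10^{-6}$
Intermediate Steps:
$J = \sqrt{10} \approx 3.1623$
$D{\left(M \right)} = 1$ ($D{\left(M \right)} = -2 + 3 = 1$)
$s{\left(V \right)} = -3 + \sqrt{10}$
$\frac{s{\left(D{\left(2 \right)} \right)}}{8500 + \left(1431 + 6653\right)} = \frac{-3 + \sqrt{10}}{8500 + \left(1431 + 6653\right)} = \frac{-3 + \sqrt{10}}{8500 + 8084} = \frac{-3 + \sqrt{10}}{16584} = - \frac{1}{5528} + \frac{\sqrt{10}}{16584}$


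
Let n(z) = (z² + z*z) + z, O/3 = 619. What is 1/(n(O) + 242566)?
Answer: 1/7141321 ≈ 1.4003e-7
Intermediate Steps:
O = 1857 (O = 3*619 = 1857)
n(z) = z + 2*z² (n(z) = (z² + z²) + z = 2*z² + z = z + 2*z²)
1/(n(O) + 242566) = 1/(1857*(1 + 2*1857) + 242566) = 1/(1857*(1 + 3714) + 242566) = 1/(1857*3715 + 242566) = 1/(6898755 + 242566) = 1/7141321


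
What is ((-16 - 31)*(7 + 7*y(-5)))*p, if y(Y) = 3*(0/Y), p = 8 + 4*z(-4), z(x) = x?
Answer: 2632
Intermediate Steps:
p = -8 (p = 8 + 4*(-4) = 8 - 16 = -8)
y(Y) = 0 (y(Y) = 3*0 = 0)
((-16 - 31)*(7 + 7*y(-5)))*p = ((-16 - 31)*(7 + 7*0))*(-8) = -47*(7 + 0)*(-8) = -47*7*(-8) = -329*(-8) = 2632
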